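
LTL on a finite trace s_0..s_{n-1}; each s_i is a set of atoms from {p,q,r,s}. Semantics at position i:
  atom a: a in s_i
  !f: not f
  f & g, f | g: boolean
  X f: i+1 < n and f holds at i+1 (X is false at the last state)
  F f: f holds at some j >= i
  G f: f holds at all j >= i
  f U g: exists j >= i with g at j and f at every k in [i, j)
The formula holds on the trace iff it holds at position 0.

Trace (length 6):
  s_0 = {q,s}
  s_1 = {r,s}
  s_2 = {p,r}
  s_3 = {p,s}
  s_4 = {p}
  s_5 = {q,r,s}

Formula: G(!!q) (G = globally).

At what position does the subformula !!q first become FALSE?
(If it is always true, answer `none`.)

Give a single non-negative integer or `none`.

s_0={q,s}: !!q=True !q=False q=True
s_1={r,s}: !!q=False !q=True q=False
s_2={p,r}: !!q=False !q=True q=False
s_3={p,s}: !!q=False !q=True q=False
s_4={p}: !!q=False !q=True q=False
s_5={q,r,s}: !!q=True !q=False q=True
G(!!q) holds globally = False
First violation at position 1.

Answer: 1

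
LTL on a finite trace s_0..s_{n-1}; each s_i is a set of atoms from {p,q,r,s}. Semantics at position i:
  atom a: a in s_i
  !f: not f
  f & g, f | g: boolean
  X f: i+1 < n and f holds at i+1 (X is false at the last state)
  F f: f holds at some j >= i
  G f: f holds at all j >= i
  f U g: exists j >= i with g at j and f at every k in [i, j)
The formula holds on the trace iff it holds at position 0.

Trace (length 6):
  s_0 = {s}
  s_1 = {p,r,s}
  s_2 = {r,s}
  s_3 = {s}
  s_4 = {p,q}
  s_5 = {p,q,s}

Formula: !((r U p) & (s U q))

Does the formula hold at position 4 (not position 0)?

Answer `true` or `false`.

Answer: false

Derivation:
s_0={s}: !((r U p) & (s U q))=True ((r U p) & (s U q))=False (r U p)=False r=False p=False (s U q)=True s=True q=False
s_1={p,r,s}: !((r U p) & (s U q))=False ((r U p) & (s U q))=True (r U p)=True r=True p=True (s U q)=True s=True q=False
s_2={r,s}: !((r U p) & (s U q))=True ((r U p) & (s U q))=False (r U p)=False r=True p=False (s U q)=True s=True q=False
s_3={s}: !((r U p) & (s U q))=True ((r U p) & (s U q))=False (r U p)=False r=False p=False (s U q)=True s=True q=False
s_4={p,q}: !((r U p) & (s U q))=False ((r U p) & (s U q))=True (r U p)=True r=False p=True (s U q)=True s=False q=True
s_5={p,q,s}: !((r U p) & (s U q))=False ((r U p) & (s U q))=True (r U p)=True r=False p=True (s U q)=True s=True q=True
Evaluating at position 4: result = False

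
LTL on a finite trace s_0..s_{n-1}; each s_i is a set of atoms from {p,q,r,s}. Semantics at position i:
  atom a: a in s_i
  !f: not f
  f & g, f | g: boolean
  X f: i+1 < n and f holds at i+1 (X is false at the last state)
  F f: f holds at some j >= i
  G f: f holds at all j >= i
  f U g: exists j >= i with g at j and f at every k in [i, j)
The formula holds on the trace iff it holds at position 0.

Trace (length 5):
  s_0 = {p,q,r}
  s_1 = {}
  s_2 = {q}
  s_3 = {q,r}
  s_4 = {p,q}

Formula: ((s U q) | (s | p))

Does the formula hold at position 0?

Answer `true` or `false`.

s_0={p,q,r}: ((s U q) | (s | p))=True (s U q)=True s=False q=True (s | p)=True p=True
s_1={}: ((s U q) | (s | p))=False (s U q)=False s=False q=False (s | p)=False p=False
s_2={q}: ((s U q) | (s | p))=True (s U q)=True s=False q=True (s | p)=False p=False
s_3={q,r}: ((s U q) | (s | p))=True (s U q)=True s=False q=True (s | p)=False p=False
s_4={p,q}: ((s U q) | (s | p))=True (s U q)=True s=False q=True (s | p)=True p=True

Answer: true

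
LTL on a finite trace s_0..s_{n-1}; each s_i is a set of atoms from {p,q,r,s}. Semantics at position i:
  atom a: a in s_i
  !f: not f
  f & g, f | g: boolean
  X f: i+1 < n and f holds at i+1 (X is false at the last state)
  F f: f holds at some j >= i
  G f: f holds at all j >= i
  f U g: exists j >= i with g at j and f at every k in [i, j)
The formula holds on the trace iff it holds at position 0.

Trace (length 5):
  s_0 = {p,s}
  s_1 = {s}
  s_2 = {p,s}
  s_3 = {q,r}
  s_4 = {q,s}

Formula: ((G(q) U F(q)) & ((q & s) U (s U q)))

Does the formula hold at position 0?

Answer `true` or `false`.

Answer: true

Derivation:
s_0={p,s}: ((G(q) U F(q)) & ((q & s) U (s U q)))=True (G(q) U F(q))=True G(q)=False q=False F(q)=True ((q & s) U (s U q))=True (q & s)=False s=True (s U q)=True
s_1={s}: ((G(q) U F(q)) & ((q & s) U (s U q)))=True (G(q) U F(q))=True G(q)=False q=False F(q)=True ((q & s) U (s U q))=True (q & s)=False s=True (s U q)=True
s_2={p,s}: ((G(q) U F(q)) & ((q & s) U (s U q)))=True (G(q) U F(q))=True G(q)=False q=False F(q)=True ((q & s) U (s U q))=True (q & s)=False s=True (s U q)=True
s_3={q,r}: ((G(q) U F(q)) & ((q & s) U (s U q)))=True (G(q) U F(q))=True G(q)=True q=True F(q)=True ((q & s) U (s U q))=True (q & s)=False s=False (s U q)=True
s_4={q,s}: ((G(q) U F(q)) & ((q & s) U (s U q)))=True (G(q) U F(q))=True G(q)=True q=True F(q)=True ((q & s) U (s U q))=True (q & s)=True s=True (s U q)=True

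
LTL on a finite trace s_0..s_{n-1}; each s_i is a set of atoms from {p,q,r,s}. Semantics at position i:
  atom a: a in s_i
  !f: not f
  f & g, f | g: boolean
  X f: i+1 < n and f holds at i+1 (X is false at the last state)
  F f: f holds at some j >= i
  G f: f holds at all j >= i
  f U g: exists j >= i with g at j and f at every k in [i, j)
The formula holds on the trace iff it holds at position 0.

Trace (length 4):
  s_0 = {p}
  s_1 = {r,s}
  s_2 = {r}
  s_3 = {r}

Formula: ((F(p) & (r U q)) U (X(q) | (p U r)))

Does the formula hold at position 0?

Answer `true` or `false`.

s_0={p}: ((F(p) & (r U q)) U (X(q) | (p U r)))=True (F(p) & (r U q))=False F(p)=True p=True (r U q)=False r=False q=False (X(q) | (p U r))=True X(q)=False (p U r)=True
s_1={r,s}: ((F(p) & (r U q)) U (X(q) | (p U r)))=True (F(p) & (r U q))=False F(p)=False p=False (r U q)=False r=True q=False (X(q) | (p U r))=True X(q)=False (p U r)=True
s_2={r}: ((F(p) & (r U q)) U (X(q) | (p U r)))=True (F(p) & (r U q))=False F(p)=False p=False (r U q)=False r=True q=False (X(q) | (p U r))=True X(q)=False (p U r)=True
s_3={r}: ((F(p) & (r U q)) U (X(q) | (p U r)))=True (F(p) & (r U q))=False F(p)=False p=False (r U q)=False r=True q=False (X(q) | (p U r))=True X(q)=False (p U r)=True

Answer: true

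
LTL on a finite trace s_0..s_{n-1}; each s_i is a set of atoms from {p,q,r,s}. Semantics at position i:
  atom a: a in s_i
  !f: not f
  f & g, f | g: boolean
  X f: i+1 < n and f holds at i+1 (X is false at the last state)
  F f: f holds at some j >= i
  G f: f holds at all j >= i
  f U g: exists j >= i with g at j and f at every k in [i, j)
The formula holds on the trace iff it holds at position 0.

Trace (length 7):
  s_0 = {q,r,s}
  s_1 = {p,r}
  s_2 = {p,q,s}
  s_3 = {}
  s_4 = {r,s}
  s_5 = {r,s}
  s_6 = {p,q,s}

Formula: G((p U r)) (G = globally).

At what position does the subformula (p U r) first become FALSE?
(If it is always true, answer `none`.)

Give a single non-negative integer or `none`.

Answer: 2

Derivation:
s_0={q,r,s}: (p U r)=True p=False r=True
s_1={p,r}: (p U r)=True p=True r=True
s_2={p,q,s}: (p U r)=False p=True r=False
s_3={}: (p U r)=False p=False r=False
s_4={r,s}: (p U r)=True p=False r=True
s_5={r,s}: (p U r)=True p=False r=True
s_6={p,q,s}: (p U r)=False p=True r=False
G((p U r)) holds globally = False
First violation at position 2.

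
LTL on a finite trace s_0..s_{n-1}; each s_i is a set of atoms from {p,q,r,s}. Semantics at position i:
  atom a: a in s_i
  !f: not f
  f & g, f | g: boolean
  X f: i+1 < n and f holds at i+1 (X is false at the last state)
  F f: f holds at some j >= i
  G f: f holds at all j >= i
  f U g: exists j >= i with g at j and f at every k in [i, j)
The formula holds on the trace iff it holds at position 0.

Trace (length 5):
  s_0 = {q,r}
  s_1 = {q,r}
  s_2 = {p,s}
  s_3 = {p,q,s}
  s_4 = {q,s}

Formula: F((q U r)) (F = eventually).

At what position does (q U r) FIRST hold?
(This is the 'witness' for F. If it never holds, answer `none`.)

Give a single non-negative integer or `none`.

s_0={q,r}: (q U r)=True q=True r=True
s_1={q,r}: (q U r)=True q=True r=True
s_2={p,s}: (q U r)=False q=False r=False
s_3={p,q,s}: (q U r)=False q=True r=False
s_4={q,s}: (q U r)=False q=True r=False
F((q U r)) holds; first witness at position 0.

Answer: 0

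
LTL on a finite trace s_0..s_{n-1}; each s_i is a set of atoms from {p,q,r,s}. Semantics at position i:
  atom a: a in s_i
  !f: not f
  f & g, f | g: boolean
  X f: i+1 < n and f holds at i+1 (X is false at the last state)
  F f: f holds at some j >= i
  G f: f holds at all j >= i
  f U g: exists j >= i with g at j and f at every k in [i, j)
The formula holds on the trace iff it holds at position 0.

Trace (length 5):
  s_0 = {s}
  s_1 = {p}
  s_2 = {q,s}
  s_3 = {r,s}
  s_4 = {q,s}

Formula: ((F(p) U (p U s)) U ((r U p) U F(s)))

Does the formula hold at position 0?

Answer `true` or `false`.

Answer: true

Derivation:
s_0={s}: ((F(p) U (p U s)) U ((r U p) U F(s)))=True (F(p) U (p U s))=True F(p)=True p=False (p U s)=True s=True ((r U p) U F(s))=True (r U p)=False r=False F(s)=True
s_1={p}: ((F(p) U (p U s)) U ((r U p) U F(s)))=True (F(p) U (p U s))=True F(p)=True p=True (p U s)=True s=False ((r U p) U F(s))=True (r U p)=True r=False F(s)=True
s_2={q,s}: ((F(p) U (p U s)) U ((r U p) U F(s)))=True (F(p) U (p U s))=True F(p)=False p=False (p U s)=True s=True ((r U p) U F(s))=True (r U p)=False r=False F(s)=True
s_3={r,s}: ((F(p) U (p U s)) U ((r U p) U F(s)))=True (F(p) U (p U s))=True F(p)=False p=False (p U s)=True s=True ((r U p) U F(s))=True (r U p)=False r=True F(s)=True
s_4={q,s}: ((F(p) U (p U s)) U ((r U p) U F(s)))=True (F(p) U (p U s))=True F(p)=False p=False (p U s)=True s=True ((r U p) U F(s))=True (r U p)=False r=False F(s)=True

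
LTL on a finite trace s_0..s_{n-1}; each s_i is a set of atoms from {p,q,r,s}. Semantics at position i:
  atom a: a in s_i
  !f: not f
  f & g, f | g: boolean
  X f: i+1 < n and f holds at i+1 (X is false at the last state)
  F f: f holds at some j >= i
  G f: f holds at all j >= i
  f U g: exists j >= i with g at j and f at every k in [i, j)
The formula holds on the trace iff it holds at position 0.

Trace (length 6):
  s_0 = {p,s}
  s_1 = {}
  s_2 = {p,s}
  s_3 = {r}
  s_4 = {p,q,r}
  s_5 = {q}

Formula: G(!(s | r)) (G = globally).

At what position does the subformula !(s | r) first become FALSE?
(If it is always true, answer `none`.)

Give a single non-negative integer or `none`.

Answer: 0

Derivation:
s_0={p,s}: !(s | r)=False (s | r)=True s=True r=False
s_1={}: !(s | r)=True (s | r)=False s=False r=False
s_2={p,s}: !(s | r)=False (s | r)=True s=True r=False
s_3={r}: !(s | r)=False (s | r)=True s=False r=True
s_4={p,q,r}: !(s | r)=False (s | r)=True s=False r=True
s_5={q}: !(s | r)=True (s | r)=False s=False r=False
G(!(s | r)) holds globally = False
First violation at position 0.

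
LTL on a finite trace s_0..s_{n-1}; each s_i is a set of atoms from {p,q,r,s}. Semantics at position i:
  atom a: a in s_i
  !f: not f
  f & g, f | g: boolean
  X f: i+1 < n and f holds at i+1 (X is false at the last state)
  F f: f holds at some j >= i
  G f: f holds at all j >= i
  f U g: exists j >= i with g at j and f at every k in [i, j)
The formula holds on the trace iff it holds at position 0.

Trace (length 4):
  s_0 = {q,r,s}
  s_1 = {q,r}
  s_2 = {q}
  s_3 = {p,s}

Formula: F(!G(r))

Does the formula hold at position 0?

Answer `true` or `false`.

s_0={q,r,s}: F(!G(r))=True !G(r)=True G(r)=False r=True
s_1={q,r}: F(!G(r))=True !G(r)=True G(r)=False r=True
s_2={q}: F(!G(r))=True !G(r)=True G(r)=False r=False
s_3={p,s}: F(!G(r))=True !G(r)=True G(r)=False r=False

Answer: true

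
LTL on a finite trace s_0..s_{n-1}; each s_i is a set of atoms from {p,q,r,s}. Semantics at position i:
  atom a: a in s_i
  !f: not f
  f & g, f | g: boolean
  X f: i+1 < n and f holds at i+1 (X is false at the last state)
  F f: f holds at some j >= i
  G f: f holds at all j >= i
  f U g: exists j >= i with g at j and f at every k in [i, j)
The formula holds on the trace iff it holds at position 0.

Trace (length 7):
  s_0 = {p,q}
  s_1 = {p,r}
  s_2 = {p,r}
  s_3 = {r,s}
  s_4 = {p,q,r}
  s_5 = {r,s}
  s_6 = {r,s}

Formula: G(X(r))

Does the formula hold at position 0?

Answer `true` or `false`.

Answer: false

Derivation:
s_0={p,q}: G(X(r))=False X(r)=True r=False
s_1={p,r}: G(X(r))=False X(r)=True r=True
s_2={p,r}: G(X(r))=False X(r)=True r=True
s_3={r,s}: G(X(r))=False X(r)=True r=True
s_4={p,q,r}: G(X(r))=False X(r)=True r=True
s_5={r,s}: G(X(r))=False X(r)=True r=True
s_6={r,s}: G(X(r))=False X(r)=False r=True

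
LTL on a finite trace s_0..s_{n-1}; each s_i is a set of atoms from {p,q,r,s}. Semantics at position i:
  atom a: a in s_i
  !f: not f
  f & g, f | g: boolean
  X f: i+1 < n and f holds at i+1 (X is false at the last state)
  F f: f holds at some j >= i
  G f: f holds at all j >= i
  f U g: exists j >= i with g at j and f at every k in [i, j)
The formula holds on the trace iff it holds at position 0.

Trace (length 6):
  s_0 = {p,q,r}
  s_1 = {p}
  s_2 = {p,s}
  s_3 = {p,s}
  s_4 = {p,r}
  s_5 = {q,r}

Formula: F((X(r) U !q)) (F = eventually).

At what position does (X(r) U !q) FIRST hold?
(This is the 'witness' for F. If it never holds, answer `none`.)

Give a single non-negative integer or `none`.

s_0={p,q,r}: (X(r) U !q)=False X(r)=False r=True !q=False q=True
s_1={p}: (X(r) U !q)=True X(r)=False r=False !q=True q=False
s_2={p,s}: (X(r) U !q)=True X(r)=False r=False !q=True q=False
s_3={p,s}: (X(r) U !q)=True X(r)=True r=False !q=True q=False
s_4={p,r}: (X(r) U !q)=True X(r)=True r=True !q=True q=False
s_5={q,r}: (X(r) U !q)=False X(r)=False r=True !q=False q=True
F((X(r) U !q)) holds; first witness at position 1.

Answer: 1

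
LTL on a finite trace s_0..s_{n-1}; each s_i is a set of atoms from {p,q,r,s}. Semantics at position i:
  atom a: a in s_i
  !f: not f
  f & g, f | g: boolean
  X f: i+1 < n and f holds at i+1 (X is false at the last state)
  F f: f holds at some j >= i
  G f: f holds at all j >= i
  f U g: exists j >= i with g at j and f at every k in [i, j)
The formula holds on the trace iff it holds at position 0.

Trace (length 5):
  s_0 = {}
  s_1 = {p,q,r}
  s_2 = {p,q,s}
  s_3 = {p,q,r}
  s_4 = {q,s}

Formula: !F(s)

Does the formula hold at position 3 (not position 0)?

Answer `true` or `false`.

Answer: false

Derivation:
s_0={}: !F(s)=False F(s)=True s=False
s_1={p,q,r}: !F(s)=False F(s)=True s=False
s_2={p,q,s}: !F(s)=False F(s)=True s=True
s_3={p,q,r}: !F(s)=False F(s)=True s=False
s_4={q,s}: !F(s)=False F(s)=True s=True
Evaluating at position 3: result = False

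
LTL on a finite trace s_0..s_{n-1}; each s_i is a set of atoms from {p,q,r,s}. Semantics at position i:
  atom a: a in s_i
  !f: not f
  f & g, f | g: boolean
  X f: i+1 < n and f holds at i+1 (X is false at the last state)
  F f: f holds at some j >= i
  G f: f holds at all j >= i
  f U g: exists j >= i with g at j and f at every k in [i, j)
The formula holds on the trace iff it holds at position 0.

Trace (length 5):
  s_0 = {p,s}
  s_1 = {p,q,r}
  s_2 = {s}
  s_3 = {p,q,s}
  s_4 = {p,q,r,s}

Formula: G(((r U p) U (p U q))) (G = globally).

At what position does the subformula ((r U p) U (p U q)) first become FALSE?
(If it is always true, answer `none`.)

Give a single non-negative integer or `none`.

s_0={p,s}: ((r U p) U (p U q))=True (r U p)=True r=False p=True (p U q)=True q=False
s_1={p,q,r}: ((r U p) U (p U q))=True (r U p)=True r=True p=True (p U q)=True q=True
s_2={s}: ((r U p) U (p U q))=False (r U p)=False r=False p=False (p U q)=False q=False
s_3={p,q,s}: ((r U p) U (p U q))=True (r U p)=True r=False p=True (p U q)=True q=True
s_4={p,q,r,s}: ((r U p) U (p U q))=True (r U p)=True r=True p=True (p U q)=True q=True
G(((r U p) U (p U q))) holds globally = False
First violation at position 2.

Answer: 2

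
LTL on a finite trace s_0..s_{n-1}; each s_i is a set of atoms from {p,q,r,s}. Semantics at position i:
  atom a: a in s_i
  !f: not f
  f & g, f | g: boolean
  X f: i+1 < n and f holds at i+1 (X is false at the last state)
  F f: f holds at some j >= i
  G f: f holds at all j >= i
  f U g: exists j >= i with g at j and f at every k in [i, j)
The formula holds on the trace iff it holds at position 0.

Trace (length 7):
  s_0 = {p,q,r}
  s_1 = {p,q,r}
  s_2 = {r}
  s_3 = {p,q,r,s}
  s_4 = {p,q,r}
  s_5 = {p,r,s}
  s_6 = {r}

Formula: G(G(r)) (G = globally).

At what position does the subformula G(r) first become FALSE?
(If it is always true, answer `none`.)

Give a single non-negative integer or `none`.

s_0={p,q,r}: G(r)=True r=True
s_1={p,q,r}: G(r)=True r=True
s_2={r}: G(r)=True r=True
s_3={p,q,r,s}: G(r)=True r=True
s_4={p,q,r}: G(r)=True r=True
s_5={p,r,s}: G(r)=True r=True
s_6={r}: G(r)=True r=True
G(G(r)) holds globally = True
No violation — formula holds at every position.

Answer: none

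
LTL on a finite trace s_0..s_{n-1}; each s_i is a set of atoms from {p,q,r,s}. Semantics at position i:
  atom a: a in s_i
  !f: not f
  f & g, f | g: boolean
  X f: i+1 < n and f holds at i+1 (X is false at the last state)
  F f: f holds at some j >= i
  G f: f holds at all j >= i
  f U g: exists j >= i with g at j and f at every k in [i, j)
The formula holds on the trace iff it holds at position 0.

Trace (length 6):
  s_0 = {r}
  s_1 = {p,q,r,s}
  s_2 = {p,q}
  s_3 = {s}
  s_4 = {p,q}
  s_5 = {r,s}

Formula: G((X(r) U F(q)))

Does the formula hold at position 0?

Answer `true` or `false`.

s_0={r}: G((X(r) U F(q)))=False (X(r) U F(q))=True X(r)=True r=True F(q)=True q=False
s_1={p,q,r,s}: G((X(r) U F(q)))=False (X(r) U F(q))=True X(r)=False r=True F(q)=True q=True
s_2={p,q}: G((X(r) U F(q)))=False (X(r) U F(q))=True X(r)=False r=False F(q)=True q=True
s_3={s}: G((X(r) U F(q)))=False (X(r) U F(q))=True X(r)=False r=False F(q)=True q=False
s_4={p,q}: G((X(r) U F(q)))=False (X(r) U F(q))=True X(r)=True r=False F(q)=True q=True
s_5={r,s}: G((X(r) U F(q)))=False (X(r) U F(q))=False X(r)=False r=True F(q)=False q=False

Answer: false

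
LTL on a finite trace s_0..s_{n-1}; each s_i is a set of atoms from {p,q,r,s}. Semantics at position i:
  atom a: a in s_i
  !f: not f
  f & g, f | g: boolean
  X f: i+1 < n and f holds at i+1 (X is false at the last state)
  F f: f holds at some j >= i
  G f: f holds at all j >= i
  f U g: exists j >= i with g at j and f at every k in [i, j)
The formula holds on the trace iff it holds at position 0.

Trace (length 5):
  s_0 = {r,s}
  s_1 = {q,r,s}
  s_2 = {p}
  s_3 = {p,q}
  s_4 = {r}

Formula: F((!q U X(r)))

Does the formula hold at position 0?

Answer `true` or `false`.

Answer: true

Derivation:
s_0={r,s}: F((!q U X(r)))=True (!q U X(r))=True !q=True q=False X(r)=True r=True
s_1={q,r,s}: F((!q U X(r)))=True (!q U X(r))=False !q=False q=True X(r)=False r=True
s_2={p}: F((!q U X(r)))=True (!q U X(r))=True !q=True q=False X(r)=False r=False
s_3={p,q}: F((!q U X(r)))=True (!q U X(r))=True !q=False q=True X(r)=True r=False
s_4={r}: F((!q U X(r)))=False (!q U X(r))=False !q=True q=False X(r)=False r=True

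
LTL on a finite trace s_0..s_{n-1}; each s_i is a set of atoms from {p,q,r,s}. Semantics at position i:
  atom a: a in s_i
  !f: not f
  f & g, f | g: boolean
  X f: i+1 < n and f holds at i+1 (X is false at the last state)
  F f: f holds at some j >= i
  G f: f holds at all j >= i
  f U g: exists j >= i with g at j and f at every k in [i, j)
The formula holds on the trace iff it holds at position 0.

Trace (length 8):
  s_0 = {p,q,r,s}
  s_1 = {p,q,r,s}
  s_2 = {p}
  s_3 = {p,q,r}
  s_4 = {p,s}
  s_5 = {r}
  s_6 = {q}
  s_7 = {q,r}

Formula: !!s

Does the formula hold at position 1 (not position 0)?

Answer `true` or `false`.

s_0={p,q,r,s}: !!s=True !s=False s=True
s_1={p,q,r,s}: !!s=True !s=False s=True
s_2={p}: !!s=False !s=True s=False
s_3={p,q,r}: !!s=False !s=True s=False
s_4={p,s}: !!s=True !s=False s=True
s_5={r}: !!s=False !s=True s=False
s_6={q}: !!s=False !s=True s=False
s_7={q,r}: !!s=False !s=True s=False
Evaluating at position 1: result = True

Answer: true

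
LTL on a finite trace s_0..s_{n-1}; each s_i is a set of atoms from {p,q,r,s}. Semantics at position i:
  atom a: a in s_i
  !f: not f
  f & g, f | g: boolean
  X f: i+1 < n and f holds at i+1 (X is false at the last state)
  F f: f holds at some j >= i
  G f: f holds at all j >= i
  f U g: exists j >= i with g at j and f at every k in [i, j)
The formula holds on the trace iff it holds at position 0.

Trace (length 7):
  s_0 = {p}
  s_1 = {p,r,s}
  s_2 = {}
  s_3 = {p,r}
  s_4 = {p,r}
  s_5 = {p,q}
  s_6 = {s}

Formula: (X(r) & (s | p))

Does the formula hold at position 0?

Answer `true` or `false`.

s_0={p}: (X(r) & (s | p))=True X(r)=True r=False (s | p)=True s=False p=True
s_1={p,r,s}: (X(r) & (s | p))=False X(r)=False r=True (s | p)=True s=True p=True
s_2={}: (X(r) & (s | p))=False X(r)=True r=False (s | p)=False s=False p=False
s_3={p,r}: (X(r) & (s | p))=True X(r)=True r=True (s | p)=True s=False p=True
s_4={p,r}: (X(r) & (s | p))=False X(r)=False r=True (s | p)=True s=False p=True
s_5={p,q}: (X(r) & (s | p))=False X(r)=False r=False (s | p)=True s=False p=True
s_6={s}: (X(r) & (s | p))=False X(r)=False r=False (s | p)=True s=True p=False

Answer: true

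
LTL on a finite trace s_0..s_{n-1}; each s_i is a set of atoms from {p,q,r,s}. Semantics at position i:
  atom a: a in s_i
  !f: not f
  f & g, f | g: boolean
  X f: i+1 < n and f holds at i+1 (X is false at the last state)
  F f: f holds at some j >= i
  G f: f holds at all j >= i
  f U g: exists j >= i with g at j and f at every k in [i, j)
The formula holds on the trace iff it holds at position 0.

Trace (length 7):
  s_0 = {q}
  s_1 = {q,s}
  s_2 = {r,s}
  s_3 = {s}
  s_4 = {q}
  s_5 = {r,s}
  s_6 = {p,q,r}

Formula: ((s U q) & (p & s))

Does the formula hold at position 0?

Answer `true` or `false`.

Answer: false

Derivation:
s_0={q}: ((s U q) & (p & s))=False (s U q)=True s=False q=True (p & s)=False p=False
s_1={q,s}: ((s U q) & (p & s))=False (s U q)=True s=True q=True (p & s)=False p=False
s_2={r,s}: ((s U q) & (p & s))=False (s U q)=True s=True q=False (p & s)=False p=False
s_3={s}: ((s U q) & (p & s))=False (s U q)=True s=True q=False (p & s)=False p=False
s_4={q}: ((s U q) & (p & s))=False (s U q)=True s=False q=True (p & s)=False p=False
s_5={r,s}: ((s U q) & (p & s))=False (s U q)=True s=True q=False (p & s)=False p=False
s_6={p,q,r}: ((s U q) & (p & s))=False (s U q)=True s=False q=True (p & s)=False p=True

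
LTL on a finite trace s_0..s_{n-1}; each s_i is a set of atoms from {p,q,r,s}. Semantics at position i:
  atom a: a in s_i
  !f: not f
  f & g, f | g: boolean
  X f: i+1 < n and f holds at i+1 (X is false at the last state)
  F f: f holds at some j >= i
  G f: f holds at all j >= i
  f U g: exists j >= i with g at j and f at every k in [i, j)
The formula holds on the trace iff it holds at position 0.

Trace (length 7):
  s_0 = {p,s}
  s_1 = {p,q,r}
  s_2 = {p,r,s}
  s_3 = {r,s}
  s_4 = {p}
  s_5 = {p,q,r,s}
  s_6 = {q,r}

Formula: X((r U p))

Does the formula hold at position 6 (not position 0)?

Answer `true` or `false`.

Answer: false

Derivation:
s_0={p,s}: X((r U p))=True (r U p)=True r=False p=True
s_1={p,q,r}: X((r U p))=True (r U p)=True r=True p=True
s_2={p,r,s}: X((r U p))=True (r U p)=True r=True p=True
s_3={r,s}: X((r U p))=True (r U p)=True r=True p=False
s_4={p}: X((r U p))=True (r U p)=True r=False p=True
s_5={p,q,r,s}: X((r U p))=False (r U p)=True r=True p=True
s_6={q,r}: X((r U p))=False (r U p)=False r=True p=False
Evaluating at position 6: result = False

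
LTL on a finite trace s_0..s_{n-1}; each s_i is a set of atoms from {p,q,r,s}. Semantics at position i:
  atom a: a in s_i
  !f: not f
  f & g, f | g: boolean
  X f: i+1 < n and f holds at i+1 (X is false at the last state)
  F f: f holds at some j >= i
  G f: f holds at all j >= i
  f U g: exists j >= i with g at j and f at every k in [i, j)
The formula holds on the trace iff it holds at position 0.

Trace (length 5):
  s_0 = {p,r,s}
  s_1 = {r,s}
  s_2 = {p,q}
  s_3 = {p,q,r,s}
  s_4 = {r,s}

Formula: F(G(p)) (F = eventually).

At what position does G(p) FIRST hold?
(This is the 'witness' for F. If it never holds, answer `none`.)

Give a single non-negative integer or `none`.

s_0={p,r,s}: G(p)=False p=True
s_1={r,s}: G(p)=False p=False
s_2={p,q}: G(p)=False p=True
s_3={p,q,r,s}: G(p)=False p=True
s_4={r,s}: G(p)=False p=False
F(G(p)) does not hold (no witness exists).

Answer: none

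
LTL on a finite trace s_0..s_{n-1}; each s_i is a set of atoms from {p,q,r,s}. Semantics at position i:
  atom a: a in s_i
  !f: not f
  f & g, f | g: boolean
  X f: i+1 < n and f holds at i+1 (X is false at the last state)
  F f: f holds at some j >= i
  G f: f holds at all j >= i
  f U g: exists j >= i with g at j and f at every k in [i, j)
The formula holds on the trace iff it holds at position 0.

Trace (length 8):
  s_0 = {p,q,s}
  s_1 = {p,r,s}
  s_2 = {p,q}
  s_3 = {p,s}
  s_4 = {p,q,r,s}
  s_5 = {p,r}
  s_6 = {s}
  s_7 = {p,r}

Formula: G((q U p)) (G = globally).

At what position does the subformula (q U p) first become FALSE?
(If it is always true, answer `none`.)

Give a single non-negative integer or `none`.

s_0={p,q,s}: (q U p)=True q=True p=True
s_1={p,r,s}: (q U p)=True q=False p=True
s_2={p,q}: (q U p)=True q=True p=True
s_3={p,s}: (q U p)=True q=False p=True
s_4={p,q,r,s}: (q U p)=True q=True p=True
s_5={p,r}: (q U p)=True q=False p=True
s_6={s}: (q U p)=False q=False p=False
s_7={p,r}: (q U p)=True q=False p=True
G((q U p)) holds globally = False
First violation at position 6.

Answer: 6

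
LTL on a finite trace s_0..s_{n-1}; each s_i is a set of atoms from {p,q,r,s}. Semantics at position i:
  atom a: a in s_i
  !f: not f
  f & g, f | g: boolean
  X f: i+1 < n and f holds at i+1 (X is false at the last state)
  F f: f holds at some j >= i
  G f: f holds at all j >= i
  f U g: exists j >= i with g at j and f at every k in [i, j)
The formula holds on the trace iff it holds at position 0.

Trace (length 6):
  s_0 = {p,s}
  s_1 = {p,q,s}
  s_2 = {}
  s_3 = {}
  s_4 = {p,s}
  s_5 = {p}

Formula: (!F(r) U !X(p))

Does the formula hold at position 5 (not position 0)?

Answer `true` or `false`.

s_0={p,s}: (!F(r) U !X(p))=True !F(r)=True F(r)=False r=False !X(p)=False X(p)=True p=True
s_1={p,q,s}: (!F(r) U !X(p))=True !F(r)=True F(r)=False r=False !X(p)=True X(p)=False p=True
s_2={}: (!F(r) U !X(p))=True !F(r)=True F(r)=False r=False !X(p)=True X(p)=False p=False
s_3={}: (!F(r) U !X(p))=True !F(r)=True F(r)=False r=False !X(p)=False X(p)=True p=False
s_4={p,s}: (!F(r) U !X(p))=True !F(r)=True F(r)=False r=False !X(p)=False X(p)=True p=True
s_5={p}: (!F(r) U !X(p))=True !F(r)=True F(r)=False r=False !X(p)=True X(p)=False p=True
Evaluating at position 5: result = True

Answer: true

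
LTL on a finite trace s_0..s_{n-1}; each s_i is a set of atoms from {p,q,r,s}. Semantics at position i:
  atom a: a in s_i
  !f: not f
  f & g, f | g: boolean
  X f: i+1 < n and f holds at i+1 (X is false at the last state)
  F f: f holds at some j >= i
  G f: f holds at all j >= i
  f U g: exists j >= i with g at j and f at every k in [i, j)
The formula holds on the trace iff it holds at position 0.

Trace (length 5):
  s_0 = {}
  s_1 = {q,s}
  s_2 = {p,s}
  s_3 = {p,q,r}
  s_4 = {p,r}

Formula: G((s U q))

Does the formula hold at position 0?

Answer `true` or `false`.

Answer: false

Derivation:
s_0={}: G((s U q))=False (s U q)=False s=False q=False
s_1={q,s}: G((s U q))=False (s U q)=True s=True q=True
s_2={p,s}: G((s U q))=False (s U q)=True s=True q=False
s_3={p,q,r}: G((s U q))=False (s U q)=True s=False q=True
s_4={p,r}: G((s U q))=False (s U q)=False s=False q=False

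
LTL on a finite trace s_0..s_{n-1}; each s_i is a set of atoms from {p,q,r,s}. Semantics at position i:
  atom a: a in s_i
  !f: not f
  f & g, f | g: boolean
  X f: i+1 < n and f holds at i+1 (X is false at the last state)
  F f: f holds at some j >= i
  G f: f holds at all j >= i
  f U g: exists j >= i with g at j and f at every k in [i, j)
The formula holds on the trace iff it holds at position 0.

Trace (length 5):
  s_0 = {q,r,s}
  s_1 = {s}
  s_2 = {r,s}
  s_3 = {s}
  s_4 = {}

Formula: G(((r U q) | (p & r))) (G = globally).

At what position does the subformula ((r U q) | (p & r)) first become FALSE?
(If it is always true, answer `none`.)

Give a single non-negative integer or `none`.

Answer: 1

Derivation:
s_0={q,r,s}: ((r U q) | (p & r))=True (r U q)=True r=True q=True (p & r)=False p=False
s_1={s}: ((r U q) | (p & r))=False (r U q)=False r=False q=False (p & r)=False p=False
s_2={r,s}: ((r U q) | (p & r))=False (r U q)=False r=True q=False (p & r)=False p=False
s_3={s}: ((r U q) | (p & r))=False (r U q)=False r=False q=False (p & r)=False p=False
s_4={}: ((r U q) | (p & r))=False (r U q)=False r=False q=False (p & r)=False p=False
G(((r U q) | (p & r))) holds globally = False
First violation at position 1.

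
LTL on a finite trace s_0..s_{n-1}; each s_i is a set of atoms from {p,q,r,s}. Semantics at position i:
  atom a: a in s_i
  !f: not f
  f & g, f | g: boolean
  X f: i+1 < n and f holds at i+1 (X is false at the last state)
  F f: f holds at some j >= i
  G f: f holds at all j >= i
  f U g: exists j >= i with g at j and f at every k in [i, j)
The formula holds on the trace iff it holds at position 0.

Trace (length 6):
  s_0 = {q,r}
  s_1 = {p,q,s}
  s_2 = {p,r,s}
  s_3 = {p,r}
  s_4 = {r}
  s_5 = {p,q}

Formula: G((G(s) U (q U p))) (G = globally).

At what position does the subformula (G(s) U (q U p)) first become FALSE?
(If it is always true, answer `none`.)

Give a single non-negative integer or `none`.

s_0={q,r}: (G(s) U (q U p))=True G(s)=False s=False (q U p)=True q=True p=False
s_1={p,q,s}: (G(s) U (q U p))=True G(s)=False s=True (q U p)=True q=True p=True
s_2={p,r,s}: (G(s) U (q U p))=True G(s)=False s=True (q U p)=True q=False p=True
s_3={p,r}: (G(s) U (q U p))=True G(s)=False s=False (q U p)=True q=False p=True
s_4={r}: (G(s) U (q U p))=False G(s)=False s=False (q U p)=False q=False p=False
s_5={p,q}: (G(s) U (q U p))=True G(s)=False s=False (q U p)=True q=True p=True
G((G(s) U (q U p))) holds globally = False
First violation at position 4.

Answer: 4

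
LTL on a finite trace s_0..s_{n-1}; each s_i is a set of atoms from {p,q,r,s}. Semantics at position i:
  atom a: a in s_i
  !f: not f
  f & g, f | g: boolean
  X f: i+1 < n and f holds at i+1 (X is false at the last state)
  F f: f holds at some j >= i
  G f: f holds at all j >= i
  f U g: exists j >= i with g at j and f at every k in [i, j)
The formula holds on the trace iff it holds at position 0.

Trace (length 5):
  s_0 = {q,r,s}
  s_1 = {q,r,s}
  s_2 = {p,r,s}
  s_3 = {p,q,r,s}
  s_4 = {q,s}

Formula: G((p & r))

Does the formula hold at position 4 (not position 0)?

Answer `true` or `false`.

s_0={q,r,s}: G((p & r))=False (p & r)=False p=False r=True
s_1={q,r,s}: G((p & r))=False (p & r)=False p=False r=True
s_2={p,r,s}: G((p & r))=False (p & r)=True p=True r=True
s_3={p,q,r,s}: G((p & r))=False (p & r)=True p=True r=True
s_4={q,s}: G((p & r))=False (p & r)=False p=False r=False
Evaluating at position 4: result = False

Answer: false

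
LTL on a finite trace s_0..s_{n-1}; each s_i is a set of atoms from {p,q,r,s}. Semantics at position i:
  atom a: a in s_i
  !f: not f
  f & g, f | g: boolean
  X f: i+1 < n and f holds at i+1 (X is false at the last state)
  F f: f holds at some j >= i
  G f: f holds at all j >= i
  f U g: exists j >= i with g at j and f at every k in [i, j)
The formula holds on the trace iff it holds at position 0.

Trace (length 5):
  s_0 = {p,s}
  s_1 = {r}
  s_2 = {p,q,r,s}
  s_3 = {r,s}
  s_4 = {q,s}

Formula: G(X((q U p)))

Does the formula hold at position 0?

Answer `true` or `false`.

s_0={p,s}: G(X((q U p)))=False X((q U p))=False (q U p)=True q=False p=True
s_1={r}: G(X((q U p)))=False X((q U p))=True (q U p)=False q=False p=False
s_2={p,q,r,s}: G(X((q U p)))=False X((q U p))=False (q U p)=True q=True p=True
s_3={r,s}: G(X((q U p)))=False X((q U p))=False (q U p)=False q=False p=False
s_4={q,s}: G(X((q U p)))=False X((q U p))=False (q U p)=False q=True p=False

Answer: false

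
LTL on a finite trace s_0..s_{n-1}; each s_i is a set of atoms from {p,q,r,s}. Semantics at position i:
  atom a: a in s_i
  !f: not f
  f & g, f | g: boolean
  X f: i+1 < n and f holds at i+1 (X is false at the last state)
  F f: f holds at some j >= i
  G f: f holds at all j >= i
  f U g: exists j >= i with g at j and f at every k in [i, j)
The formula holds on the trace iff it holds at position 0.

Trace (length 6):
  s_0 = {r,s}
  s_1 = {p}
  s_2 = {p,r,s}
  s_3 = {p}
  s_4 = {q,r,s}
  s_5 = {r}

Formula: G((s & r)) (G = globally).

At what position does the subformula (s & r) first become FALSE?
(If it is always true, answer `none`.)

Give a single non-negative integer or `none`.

Answer: 1

Derivation:
s_0={r,s}: (s & r)=True s=True r=True
s_1={p}: (s & r)=False s=False r=False
s_2={p,r,s}: (s & r)=True s=True r=True
s_3={p}: (s & r)=False s=False r=False
s_4={q,r,s}: (s & r)=True s=True r=True
s_5={r}: (s & r)=False s=False r=True
G((s & r)) holds globally = False
First violation at position 1.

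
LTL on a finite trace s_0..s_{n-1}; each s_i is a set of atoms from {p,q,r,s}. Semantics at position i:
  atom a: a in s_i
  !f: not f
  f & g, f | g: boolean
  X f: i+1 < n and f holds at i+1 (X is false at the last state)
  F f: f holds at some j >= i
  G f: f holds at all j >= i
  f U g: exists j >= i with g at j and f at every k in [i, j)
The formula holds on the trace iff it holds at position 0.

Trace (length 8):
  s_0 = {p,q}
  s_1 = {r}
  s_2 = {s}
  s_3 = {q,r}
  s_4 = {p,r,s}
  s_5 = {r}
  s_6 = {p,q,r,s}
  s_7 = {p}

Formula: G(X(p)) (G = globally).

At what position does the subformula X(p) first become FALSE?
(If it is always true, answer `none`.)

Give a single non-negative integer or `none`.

s_0={p,q}: X(p)=False p=True
s_1={r}: X(p)=False p=False
s_2={s}: X(p)=False p=False
s_3={q,r}: X(p)=True p=False
s_4={p,r,s}: X(p)=False p=True
s_5={r}: X(p)=True p=False
s_6={p,q,r,s}: X(p)=True p=True
s_7={p}: X(p)=False p=True
G(X(p)) holds globally = False
First violation at position 0.

Answer: 0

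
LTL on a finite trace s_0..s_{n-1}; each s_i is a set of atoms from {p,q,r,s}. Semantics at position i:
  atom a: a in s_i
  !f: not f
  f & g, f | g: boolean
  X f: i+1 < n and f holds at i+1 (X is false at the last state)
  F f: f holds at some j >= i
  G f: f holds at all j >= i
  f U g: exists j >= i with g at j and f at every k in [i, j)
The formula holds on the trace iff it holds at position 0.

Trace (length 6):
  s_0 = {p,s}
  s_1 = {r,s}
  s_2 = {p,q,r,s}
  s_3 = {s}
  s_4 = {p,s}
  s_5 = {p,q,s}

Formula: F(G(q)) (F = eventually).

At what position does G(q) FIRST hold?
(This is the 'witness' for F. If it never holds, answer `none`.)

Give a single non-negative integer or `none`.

Answer: 5

Derivation:
s_0={p,s}: G(q)=False q=False
s_1={r,s}: G(q)=False q=False
s_2={p,q,r,s}: G(q)=False q=True
s_3={s}: G(q)=False q=False
s_4={p,s}: G(q)=False q=False
s_5={p,q,s}: G(q)=True q=True
F(G(q)) holds; first witness at position 5.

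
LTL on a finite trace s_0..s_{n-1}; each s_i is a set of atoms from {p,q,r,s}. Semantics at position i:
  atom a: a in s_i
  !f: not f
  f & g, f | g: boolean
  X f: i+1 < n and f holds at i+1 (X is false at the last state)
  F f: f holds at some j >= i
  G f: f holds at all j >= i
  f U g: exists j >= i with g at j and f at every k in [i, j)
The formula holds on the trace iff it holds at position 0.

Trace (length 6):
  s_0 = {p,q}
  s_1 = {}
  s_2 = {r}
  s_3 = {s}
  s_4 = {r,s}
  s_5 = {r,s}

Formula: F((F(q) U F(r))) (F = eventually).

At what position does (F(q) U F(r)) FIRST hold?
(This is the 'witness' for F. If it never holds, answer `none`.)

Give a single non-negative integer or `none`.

Answer: 0

Derivation:
s_0={p,q}: (F(q) U F(r))=True F(q)=True q=True F(r)=True r=False
s_1={}: (F(q) U F(r))=True F(q)=False q=False F(r)=True r=False
s_2={r}: (F(q) U F(r))=True F(q)=False q=False F(r)=True r=True
s_3={s}: (F(q) U F(r))=True F(q)=False q=False F(r)=True r=False
s_4={r,s}: (F(q) U F(r))=True F(q)=False q=False F(r)=True r=True
s_5={r,s}: (F(q) U F(r))=True F(q)=False q=False F(r)=True r=True
F((F(q) U F(r))) holds; first witness at position 0.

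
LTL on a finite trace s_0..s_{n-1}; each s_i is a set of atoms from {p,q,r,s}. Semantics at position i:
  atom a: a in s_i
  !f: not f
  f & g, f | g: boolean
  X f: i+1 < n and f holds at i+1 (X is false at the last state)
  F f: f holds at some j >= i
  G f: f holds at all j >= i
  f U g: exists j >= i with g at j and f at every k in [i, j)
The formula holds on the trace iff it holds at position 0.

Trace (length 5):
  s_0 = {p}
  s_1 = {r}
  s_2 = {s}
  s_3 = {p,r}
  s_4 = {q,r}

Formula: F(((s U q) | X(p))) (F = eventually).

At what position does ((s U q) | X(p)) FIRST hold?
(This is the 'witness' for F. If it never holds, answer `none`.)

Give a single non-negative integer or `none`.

s_0={p}: ((s U q) | X(p))=False (s U q)=False s=False q=False X(p)=False p=True
s_1={r}: ((s U q) | X(p))=False (s U q)=False s=False q=False X(p)=False p=False
s_2={s}: ((s U q) | X(p))=True (s U q)=False s=True q=False X(p)=True p=False
s_3={p,r}: ((s U q) | X(p))=False (s U q)=False s=False q=False X(p)=False p=True
s_4={q,r}: ((s U q) | X(p))=True (s U q)=True s=False q=True X(p)=False p=False
F(((s U q) | X(p))) holds; first witness at position 2.

Answer: 2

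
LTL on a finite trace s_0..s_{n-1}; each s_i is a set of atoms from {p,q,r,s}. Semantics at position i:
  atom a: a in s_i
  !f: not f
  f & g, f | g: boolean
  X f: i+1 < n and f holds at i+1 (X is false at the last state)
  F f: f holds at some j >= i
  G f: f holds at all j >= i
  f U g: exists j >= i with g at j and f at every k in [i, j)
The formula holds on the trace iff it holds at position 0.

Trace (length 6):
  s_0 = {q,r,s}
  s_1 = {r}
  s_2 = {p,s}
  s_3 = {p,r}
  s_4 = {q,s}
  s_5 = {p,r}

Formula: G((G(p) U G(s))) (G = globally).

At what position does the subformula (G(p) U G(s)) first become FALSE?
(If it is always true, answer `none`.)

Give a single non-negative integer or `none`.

s_0={q,r,s}: (G(p) U G(s))=False G(p)=False p=False G(s)=False s=True
s_1={r}: (G(p) U G(s))=False G(p)=False p=False G(s)=False s=False
s_2={p,s}: (G(p) U G(s))=False G(p)=False p=True G(s)=False s=True
s_3={p,r}: (G(p) U G(s))=False G(p)=False p=True G(s)=False s=False
s_4={q,s}: (G(p) U G(s))=False G(p)=False p=False G(s)=False s=True
s_5={p,r}: (G(p) U G(s))=False G(p)=True p=True G(s)=False s=False
G((G(p) U G(s))) holds globally = False
First violation at position 0.

Answer: 0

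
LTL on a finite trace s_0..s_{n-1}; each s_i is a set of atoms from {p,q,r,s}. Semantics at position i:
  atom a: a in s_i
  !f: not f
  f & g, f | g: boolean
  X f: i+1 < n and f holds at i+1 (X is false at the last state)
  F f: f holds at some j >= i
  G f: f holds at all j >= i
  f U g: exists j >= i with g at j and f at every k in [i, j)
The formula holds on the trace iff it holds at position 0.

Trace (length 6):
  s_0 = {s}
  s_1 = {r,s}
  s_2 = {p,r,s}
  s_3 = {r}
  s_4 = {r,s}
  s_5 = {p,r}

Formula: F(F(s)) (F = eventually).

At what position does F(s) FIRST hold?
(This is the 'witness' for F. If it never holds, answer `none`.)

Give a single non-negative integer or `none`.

s_0={s}: F(s)=True s=True
s_1={r,s}: F(s)=True s=True
s_2={p,r,s}: F(s)=True s=True
s_3={r}: F(s)=True s=False
s_4={r,s}: F(s)=True s=True
s_5={p,r}: F(s)=False s=False
F(F(s)) holds; first witness at position 0.

Answer: 0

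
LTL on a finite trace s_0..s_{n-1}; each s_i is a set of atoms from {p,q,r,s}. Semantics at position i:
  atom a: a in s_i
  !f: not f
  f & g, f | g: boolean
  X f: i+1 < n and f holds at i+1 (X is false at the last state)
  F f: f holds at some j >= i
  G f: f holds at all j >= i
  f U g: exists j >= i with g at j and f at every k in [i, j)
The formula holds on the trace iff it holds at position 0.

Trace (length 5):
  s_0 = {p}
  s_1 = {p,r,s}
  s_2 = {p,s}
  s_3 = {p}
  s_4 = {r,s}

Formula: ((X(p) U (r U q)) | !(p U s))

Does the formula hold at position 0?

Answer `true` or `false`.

s_0={p}: ((X(p) U (r U q)) | !(p U s))=False (X(p) U (r U q))=False X(p)=True p=True (r U q)=False r=False q=False !(p U s)=False (p U s)=True s=False
s_1={p,r,s}: ((X(p) U (r U q)) | !(p U s))=False (X(p) U (r U q))=False X(p)=True p=True (r U q)=False r=True q=False !(p U s)=False (p U s)=True s=True
s_2={p,s}: ((X(p) U (r U q)) | !(p U s))=False (X(p) U (r U q))=False X(p)=True p=True (r U q)=False r=False q=False !(p U s)=False (p U s)=True s=True
s_3={p}: ((X(p) U (r U q)) | !(p U s))=False (X(p) U (r U q))=False X(p)=False p=True (r U q)=False r=False q=False !(p U s)=False (p U s)=True s=False
s_4={r,s}: ((X(p) U (r U q)) | !(p U s))=False (X(p) U (r U q))=False X(p)=False p=False (r U q)=False r=True q=False !(p U s)=False (p U s)=True s=True

Answer: false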